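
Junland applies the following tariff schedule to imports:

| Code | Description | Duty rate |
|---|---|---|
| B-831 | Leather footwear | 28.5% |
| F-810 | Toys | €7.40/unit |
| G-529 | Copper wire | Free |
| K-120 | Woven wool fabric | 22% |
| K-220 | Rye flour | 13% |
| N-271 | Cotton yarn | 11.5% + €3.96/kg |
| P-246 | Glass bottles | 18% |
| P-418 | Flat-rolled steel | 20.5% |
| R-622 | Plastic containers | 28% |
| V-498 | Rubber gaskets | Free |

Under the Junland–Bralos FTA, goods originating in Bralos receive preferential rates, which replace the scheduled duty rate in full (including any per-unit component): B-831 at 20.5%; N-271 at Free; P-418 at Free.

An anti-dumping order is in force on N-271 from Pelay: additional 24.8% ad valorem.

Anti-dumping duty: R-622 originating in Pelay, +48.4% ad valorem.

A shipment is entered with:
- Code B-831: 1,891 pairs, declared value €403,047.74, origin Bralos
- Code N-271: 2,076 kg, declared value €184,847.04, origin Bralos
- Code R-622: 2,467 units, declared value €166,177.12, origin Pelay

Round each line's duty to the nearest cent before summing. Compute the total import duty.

€209,584.11

Line 1 (B-831, Bralos, 1,891 pairs, €403,047.74):
Base rate for B-831 is 28.5%.
Origin Bralos qualifies under the Junland–Bralos agreement and B-831 is covered: preferential rate 20.5% applies instead.
Duty = €403,047.74 × 20.5% = €82,624.79.
Line 2 (N-271, Bralos, 2,076 kg, €184,847.04):
Base rate for N-271 is 11.5% + €3.96/kg.
Origin Bralos qualifies under the Junland–Bralos agreement and N-271 is covered: preferential rate Free applies instead.
The additional-duty order on N-271 targets Pelay, not Bralos; it does not apply.
Duty = €184,847.04 × 0% = €0.00.
Line 3 (R-622, Pelay, 2,467 units, €166,177.12):
Base rate for R-622 is 28%.
Additional duty on R-622 from Pelay: +48.4%. Applied ad valorem rate: 28% + 48.4% = 76.4%.
Duty = €166,177.12 × 76.4% = €126,959.32.
Total = €82,624.79 + €0.00 + €126,959.32 = €209,584.11.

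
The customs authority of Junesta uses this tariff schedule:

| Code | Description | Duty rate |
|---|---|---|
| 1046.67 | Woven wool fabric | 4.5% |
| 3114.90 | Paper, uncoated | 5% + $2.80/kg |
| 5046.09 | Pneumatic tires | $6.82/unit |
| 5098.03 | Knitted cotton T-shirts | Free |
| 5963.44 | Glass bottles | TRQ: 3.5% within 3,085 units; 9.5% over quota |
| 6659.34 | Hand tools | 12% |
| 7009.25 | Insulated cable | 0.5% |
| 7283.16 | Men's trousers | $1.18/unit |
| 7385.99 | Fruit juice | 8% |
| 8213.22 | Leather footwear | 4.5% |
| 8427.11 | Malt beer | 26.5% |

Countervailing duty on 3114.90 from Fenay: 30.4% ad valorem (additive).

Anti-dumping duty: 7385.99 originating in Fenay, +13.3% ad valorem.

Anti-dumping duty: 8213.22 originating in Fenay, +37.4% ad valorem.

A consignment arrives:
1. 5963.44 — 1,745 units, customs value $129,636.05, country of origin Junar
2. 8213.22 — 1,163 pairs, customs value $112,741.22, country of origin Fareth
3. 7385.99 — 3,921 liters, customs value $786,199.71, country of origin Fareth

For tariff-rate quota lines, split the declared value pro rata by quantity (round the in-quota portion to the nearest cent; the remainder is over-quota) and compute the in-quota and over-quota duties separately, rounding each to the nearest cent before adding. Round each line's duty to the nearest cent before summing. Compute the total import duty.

$72,506.59

Line 1 (5963.44, Junar, 1,745 units, $129,636.05):
Code 5963.44 is under a tariff-rate quota (threshold 3,085 units). Quantity 1,745 units is within the quota, so the in-quota rate 3.5% applies to the full value.
Duty = $129,636.05 × 3.5% = $4,537.26.
Line 2 (8213.22, Fareth, 1,163 pairs, $112,741.22):
Base rate for 8213.22 is 4.5%.
The additional-duty order on 8213.22 targets Fenay, not Fareth; it does not apply.
Duty = $112,741.22 × 4.5% = $5,073.35.
Line 3 (7385.99, Fareth, 3,921 liters, $786,199.71):
Base rate for 7385.99 is 8%.
The additional-duty order on 7385.99 targets Fenay, not Fareth; it does not apply.
Duty = $786,199.71 × 8% = $62,895.98.
Total = $4,537.26 + $5,073.35 + $62,895.98 = $72,506.59.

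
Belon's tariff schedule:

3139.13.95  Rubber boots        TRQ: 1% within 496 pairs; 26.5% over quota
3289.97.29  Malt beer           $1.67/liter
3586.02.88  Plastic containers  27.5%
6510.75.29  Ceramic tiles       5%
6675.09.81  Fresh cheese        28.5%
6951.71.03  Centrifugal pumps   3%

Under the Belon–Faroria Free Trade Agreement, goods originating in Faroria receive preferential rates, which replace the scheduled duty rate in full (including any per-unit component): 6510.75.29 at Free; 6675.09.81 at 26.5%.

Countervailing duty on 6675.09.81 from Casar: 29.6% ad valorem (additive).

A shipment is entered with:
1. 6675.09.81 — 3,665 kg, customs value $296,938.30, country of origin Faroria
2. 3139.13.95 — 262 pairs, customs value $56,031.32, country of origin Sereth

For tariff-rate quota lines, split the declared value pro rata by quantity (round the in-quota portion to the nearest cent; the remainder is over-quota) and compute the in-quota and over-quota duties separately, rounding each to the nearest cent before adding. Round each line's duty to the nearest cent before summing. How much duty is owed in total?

$79,248.96

Line 1 (6675.09.81, Faroria, 3,665 kg, $296,938.30):
Base rate for 6675.09.81 is 28.5%.
Origin Faroria qualifies under the Belon–Faroria agreement and 6675.09.81 is covered: preferential rate 26.5% applies instead.
The additional-duty order on 6675.09.81 targets Casar, not Faroria; it does not apply.
Duty = $296,938.30 × 26.5% = $78,688.65.
Line 2 (3139.13.95, Sereth, 262 pairs, $56,031.32):
Code 3139.13.95 is under a tariff-rate quota (threshold 496 pairs). Quantity 262 pairs is within the quota, so the in-quota rate 1% applies to the full value.
Duty = $56,031.32 × 1% = $560.31.
Total = $78,688.65 + $560.31 = $79,248.96.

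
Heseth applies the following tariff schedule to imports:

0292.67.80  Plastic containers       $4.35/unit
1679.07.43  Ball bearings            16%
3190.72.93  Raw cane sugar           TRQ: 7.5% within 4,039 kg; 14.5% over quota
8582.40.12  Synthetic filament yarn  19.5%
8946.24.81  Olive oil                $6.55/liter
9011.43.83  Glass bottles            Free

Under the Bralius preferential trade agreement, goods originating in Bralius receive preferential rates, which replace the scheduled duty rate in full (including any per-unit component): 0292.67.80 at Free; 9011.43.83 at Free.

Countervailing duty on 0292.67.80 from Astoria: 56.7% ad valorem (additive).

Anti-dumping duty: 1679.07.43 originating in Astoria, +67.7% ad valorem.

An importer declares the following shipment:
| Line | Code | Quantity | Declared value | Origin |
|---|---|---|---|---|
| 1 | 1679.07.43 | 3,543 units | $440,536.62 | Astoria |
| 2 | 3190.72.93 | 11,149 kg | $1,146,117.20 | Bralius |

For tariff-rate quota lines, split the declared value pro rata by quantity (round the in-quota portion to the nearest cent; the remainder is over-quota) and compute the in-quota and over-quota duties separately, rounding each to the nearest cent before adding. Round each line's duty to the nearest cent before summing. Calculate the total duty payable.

$505,851.50

Line 1 (1679.07.43, Astoria, 3,543 units, $440,536.62):
Base rate for 1679.07.43 is 16%.
Additional duty on 1679.07.43 from Astoria: +67.7%. Applied ad valorem rate: 16% + 67.7% = 83.7%.
Duty = $440,536.62 × 83.7% = $368,729.15.
Line 2 (3190.72.93, Bralius, 11,149 kg, $1,146,117.20):
Code 3190.72.93 is under a tariff-rate quota (threshold 4,039 kg). In-quota: 4,039 kg at 7.5%; over-quota: 7,110 kg at 14.5%.
Pro-rata value split: in-quota = $1,146,117.20 × 4,039/11,149 = $415,209.20; over-quota = $1,146,117.20 − $415,209.20 = $730,908.00.
In-quota duty = $415,209.20 × 7.5% = $31,140.69. Over-quota duty = $730,908.00 × 14.5% = $105,981.66.
Line duty = $31,140.69 + $105,981.66 = $137,122.35.
Total = $368,729.15 + $137,122.35 = $505,851.50.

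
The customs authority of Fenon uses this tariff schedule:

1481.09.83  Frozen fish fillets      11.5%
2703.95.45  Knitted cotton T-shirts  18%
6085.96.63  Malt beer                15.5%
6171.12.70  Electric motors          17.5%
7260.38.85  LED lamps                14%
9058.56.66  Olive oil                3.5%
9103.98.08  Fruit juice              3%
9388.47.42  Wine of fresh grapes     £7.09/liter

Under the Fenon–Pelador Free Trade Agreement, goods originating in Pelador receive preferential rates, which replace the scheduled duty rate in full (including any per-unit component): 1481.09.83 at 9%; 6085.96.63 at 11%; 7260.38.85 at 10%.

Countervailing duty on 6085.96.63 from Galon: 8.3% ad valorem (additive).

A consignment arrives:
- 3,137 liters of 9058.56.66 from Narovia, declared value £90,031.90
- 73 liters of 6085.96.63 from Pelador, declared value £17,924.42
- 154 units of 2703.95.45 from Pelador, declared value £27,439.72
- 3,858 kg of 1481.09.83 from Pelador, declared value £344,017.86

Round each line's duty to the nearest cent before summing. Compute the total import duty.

£41,023.57

Line 1 (9058.56.66, Narovia, 3,137 liters, £90,031.90):
Base rate for 9058.56.66 is 3.5%.
Duty = £90,031.90 × 3.5% = £3,151.12.
Line 2 (6085.96.63, Pelador, 73 liters, £17,924.42):
Base rate for 6085.96.63 is 15.5%.
Origin Pelador qualifies under the Fenon–Pelador agreement and 6085.96.63 is covered: preferential rate 11% applies instead.
The additional-duty order on 6085.96.63 targets Galon, not Pelador; it does not apply.
Duty = £17,924.42 × 11% = £1,971.69.
Line 3 (2703.95.45, Pelador, 154 units, £27,439.72):
Base rate for 2703.95.45 is 18%.
Origin Pelador is the FTA partner but 2703.95.45 is not on the preference list; base rate stands.
Duty = £27,439.72 × 18% = £4,939.15.
Line 4 (1481.09.83, Pelador, 3,858 kg, £344,017.86):
Base rate for 1481.09.83 is 11.5%.
Origin Pelador qualifies under the Fenon–Pelador agreement and 1481.09.83 is covered: preferential rate 9% applies instead.
Duty = £344,017.86 × 9% = £30,961.61.
Total = £3,151.12 + £1,971.69 + £4,939.15 + £30,961.61 = £41,023.57.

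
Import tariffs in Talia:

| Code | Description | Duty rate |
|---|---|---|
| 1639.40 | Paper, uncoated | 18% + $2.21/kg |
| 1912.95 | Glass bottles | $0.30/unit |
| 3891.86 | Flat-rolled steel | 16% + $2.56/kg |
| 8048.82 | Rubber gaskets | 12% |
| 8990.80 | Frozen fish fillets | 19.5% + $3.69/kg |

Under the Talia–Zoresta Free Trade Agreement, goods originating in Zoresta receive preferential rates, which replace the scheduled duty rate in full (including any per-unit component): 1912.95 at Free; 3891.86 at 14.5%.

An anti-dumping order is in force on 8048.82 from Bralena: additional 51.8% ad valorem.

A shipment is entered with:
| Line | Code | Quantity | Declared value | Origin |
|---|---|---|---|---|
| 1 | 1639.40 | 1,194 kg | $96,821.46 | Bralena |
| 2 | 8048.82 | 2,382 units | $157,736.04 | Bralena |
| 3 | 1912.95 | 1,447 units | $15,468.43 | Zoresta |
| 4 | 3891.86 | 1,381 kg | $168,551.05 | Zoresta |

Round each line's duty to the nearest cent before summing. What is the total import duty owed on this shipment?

Line 1 (1639.40, Bralena, 1,194 kg, $96,821.46):
Base rate for 1639.40 is 18% + $2.21/kg.
Duty = $96,821.46 × 18% + 1,194 × $2.21 = $20,066.60.
Line 2 (8048.82, Bralena, 2,382 units, $157,736.04):
Base rate for 8048.82 is 12%.
Additional duty on 8048.82 from Bralena: +51.8%. Applied ad valorem rate: 12% + 51.8% = 63.8%.
Duty = $157,736.04 × 63.8% = $100,635.59.
Line 3 (1912.95, Zoresta, 1,447 units, $15,468.43):
Base rate for 1912.95 is $0.30/unit.
Origin Zoresta qualifies under the Talia–Zoresta agreement and 1912.95 is covered: preferential rate Free applies instead.
Duty = $15,468.43 × 0% = $0.00.
Line 4 (3891.86, Zoresta, 1,381 kg, $168,551.05):
Base rate for 3891.86 is 16% + $2.56/kg.
Origin Zoresta qualifies under the Talia–Zoresta agreement and 3891.86 is covered: preferential rate 14.5% applies instead.
Duty = $168,551.05 × 14.5% = $24,439.90.
Total = $20,066.60 + $100,635.59 + $0.00 + $24,439.90 = $145,142.09.

$145,142.09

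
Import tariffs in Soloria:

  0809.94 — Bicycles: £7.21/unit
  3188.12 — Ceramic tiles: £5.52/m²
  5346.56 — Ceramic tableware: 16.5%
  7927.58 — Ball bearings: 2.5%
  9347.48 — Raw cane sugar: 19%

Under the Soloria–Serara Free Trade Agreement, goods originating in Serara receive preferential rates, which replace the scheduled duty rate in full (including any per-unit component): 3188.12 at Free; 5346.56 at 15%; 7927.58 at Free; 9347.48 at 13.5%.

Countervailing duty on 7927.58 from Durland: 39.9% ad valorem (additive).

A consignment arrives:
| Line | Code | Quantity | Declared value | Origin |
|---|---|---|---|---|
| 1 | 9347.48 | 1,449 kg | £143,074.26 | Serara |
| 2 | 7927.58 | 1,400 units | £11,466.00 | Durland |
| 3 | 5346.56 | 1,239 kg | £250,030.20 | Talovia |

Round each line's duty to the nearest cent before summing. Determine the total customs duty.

£65,431.59

Line 1 (9347.48, Serara, 1,449 kg, £143,074.26):
Base rate for 9347.48 is 19%.
Origin Serara qualifies under the Soloria–Serara agreement and 9347.48 is covered: preferential rate 13.5% applies instead.
Duty = £143,074.26 × 13.5% = £19,315.03.
Line 2 (7927.58, Durland, 1,400 units, £11,466.00):
Base rate for 7927.58 is 2.5%.
7927.58 has an FTA preferential rate, but origin Durland is not Serara; base rate stands.
Additional duty on 7927.58 from Durland: +39.9%. Applied ad valorem rate: 2.5% + 39.9% = 42.4%.
Duty = £11,466.00 × 42.4% = £4,861.58.
Line 3 (5346.56, Talovia, 1,239 kg, £250,030.20):
Base rate for 5346.56 is 16.5%.
5346.56 has an FTA preferential rate, but origin Talovia is not Serara; base rate stands.
Duty = £250,030.20 × 16.5% = £41,254.98.
Total = £19,315.03 + £4,861.58 + £41,254.98 = £65,431.59.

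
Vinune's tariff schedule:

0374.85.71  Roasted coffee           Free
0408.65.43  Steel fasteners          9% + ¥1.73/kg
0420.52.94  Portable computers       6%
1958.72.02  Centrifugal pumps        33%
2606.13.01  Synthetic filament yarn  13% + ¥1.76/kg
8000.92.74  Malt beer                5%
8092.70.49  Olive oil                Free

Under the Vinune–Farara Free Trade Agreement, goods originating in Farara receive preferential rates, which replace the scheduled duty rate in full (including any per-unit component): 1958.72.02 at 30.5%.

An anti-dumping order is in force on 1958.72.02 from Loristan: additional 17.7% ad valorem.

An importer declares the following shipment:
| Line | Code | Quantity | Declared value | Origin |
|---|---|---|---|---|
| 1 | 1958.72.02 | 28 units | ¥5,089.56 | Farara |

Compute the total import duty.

¥1,552.32

Line 1 (1958.72.02, Farara, 28 units, ¥5,089.56):
Base rate for 1958.72.02 is 33%.
Origin Farara qualifies under the Vinune–Farara agreement and 1958.72.02 is covered: preferential rate 30.5% applies instead.
The additional-duty order on 1958.72.02 targets Loristan, not Farara; it does not apply.
Duty = ¥5,089.56 × 30.5% = ¥1,552.32.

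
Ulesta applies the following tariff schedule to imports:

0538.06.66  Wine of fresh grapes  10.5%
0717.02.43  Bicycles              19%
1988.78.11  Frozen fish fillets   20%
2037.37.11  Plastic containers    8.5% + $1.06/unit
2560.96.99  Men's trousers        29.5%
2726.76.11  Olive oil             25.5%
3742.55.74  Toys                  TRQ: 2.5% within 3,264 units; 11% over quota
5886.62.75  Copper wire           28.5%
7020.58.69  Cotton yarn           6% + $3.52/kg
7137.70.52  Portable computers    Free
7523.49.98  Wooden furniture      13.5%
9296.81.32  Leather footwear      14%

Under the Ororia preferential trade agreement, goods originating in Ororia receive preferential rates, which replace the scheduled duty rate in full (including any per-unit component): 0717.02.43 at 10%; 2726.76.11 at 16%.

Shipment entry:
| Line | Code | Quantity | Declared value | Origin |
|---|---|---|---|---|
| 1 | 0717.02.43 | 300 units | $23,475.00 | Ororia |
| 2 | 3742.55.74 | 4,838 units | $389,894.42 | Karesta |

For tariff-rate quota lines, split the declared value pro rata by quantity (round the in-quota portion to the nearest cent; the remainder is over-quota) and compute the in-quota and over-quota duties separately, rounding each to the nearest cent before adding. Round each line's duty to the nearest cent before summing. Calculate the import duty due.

Line 1 (0717.02.43, Ororia, 300 units, $23,475.00):
Base rate for 0717.02.43 is 19%.
Origin Ororia qualifies under the Ulesta–Ororia agreement and 0717.02.43 is covered: preferential rate 10% applies instead.
Duty = $23,475.00 × 10% = $2,347.50.
Line 2 (3742.55.74, Karesta, 4,838 units, $389,894.42):
Code 3742.55.74 is under a tariff-rate quota (threshold 3,264 units). In-quota: 3,264 units at 2.5%; over-quota: 1,574 units at 11%.
Pro-rata value split: in-quota = $389,894.42 × 3,264/4,838 = $263,045.76; over-quota = $389,894.42 − $263,045.76 = $126,848.66.
In-quota duty = $263,045.76 × 2.5% = $6,576.14. Over-quota duty = $126,848.66 × 11% = $13,953.35.
Line duty = $6,576.14 + $13,953.35 = $20,529.49.
Total = $2,347.50 + $20,529.49 = $22,876.99.

$22,876.99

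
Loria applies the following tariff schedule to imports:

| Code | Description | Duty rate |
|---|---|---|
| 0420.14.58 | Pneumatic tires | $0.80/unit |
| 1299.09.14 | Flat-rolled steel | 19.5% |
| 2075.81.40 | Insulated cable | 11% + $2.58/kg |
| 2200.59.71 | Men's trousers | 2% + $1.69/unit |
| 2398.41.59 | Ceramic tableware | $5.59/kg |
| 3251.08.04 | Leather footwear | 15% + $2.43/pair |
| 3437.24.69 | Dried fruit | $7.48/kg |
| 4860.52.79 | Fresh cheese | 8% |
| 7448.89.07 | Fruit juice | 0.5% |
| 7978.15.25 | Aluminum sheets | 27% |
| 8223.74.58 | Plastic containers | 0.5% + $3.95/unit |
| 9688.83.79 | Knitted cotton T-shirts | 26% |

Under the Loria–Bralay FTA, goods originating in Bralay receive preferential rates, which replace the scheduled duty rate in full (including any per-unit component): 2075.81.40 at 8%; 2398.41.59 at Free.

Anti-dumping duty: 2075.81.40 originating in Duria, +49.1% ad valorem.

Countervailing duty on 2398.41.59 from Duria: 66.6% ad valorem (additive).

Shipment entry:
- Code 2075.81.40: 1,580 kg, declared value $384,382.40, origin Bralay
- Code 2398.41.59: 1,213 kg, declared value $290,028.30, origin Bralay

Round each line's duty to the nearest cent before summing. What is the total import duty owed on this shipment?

$30,750.59

Line 1 (2075.81.40, Bralay, 1,580 kg, $384,382.40):
Base rate for 2075.81.40 is 11% + $2.58/kg.
Origin Bralay qualifies under the Loria–Bralay agreement and 2075.81.40 is covered: preferential rate 8% applies instead.
The additional-duty order on 2075.81.40 targets Duria, not Bralay; it does not apply.
Duty = $384,382.40 × 8% = $30,750.59.
Line 2 (2398.41.59, Bralay, 1,213 kg, $290,028.30):
Base rate for 2398.41.59 is $5.59/kg.
Origin Bralay qualifies under the Loria–Bralay agreement and 2398.41.59 is covered: preferential rate Free applies instead.
The additional-duty order on 2398.41.59 targets Duria, not Bralay; it does not apply.
Duty = $290,028.30 × 0% = $0.00.
Total = $30,750.59 + $0.00 = $30,750.59.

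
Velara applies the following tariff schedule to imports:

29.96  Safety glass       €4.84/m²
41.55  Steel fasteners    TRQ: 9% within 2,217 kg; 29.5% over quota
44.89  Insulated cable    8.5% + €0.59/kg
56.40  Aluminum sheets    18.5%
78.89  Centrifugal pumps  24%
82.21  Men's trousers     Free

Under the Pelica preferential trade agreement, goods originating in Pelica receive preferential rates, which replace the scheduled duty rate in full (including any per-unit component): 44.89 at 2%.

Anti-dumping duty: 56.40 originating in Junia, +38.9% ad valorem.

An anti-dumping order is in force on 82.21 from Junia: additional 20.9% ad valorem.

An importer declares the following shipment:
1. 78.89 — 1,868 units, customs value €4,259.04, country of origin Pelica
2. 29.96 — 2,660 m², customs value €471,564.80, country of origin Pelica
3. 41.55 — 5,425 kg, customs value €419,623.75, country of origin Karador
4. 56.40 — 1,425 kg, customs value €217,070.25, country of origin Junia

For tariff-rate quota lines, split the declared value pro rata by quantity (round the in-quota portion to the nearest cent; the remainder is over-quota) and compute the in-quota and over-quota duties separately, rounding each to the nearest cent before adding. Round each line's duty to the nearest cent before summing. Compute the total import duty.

€227,129.49

Line 1 (78.89, Pelica, 1,868 units, €4,259.04):
Base rate for 78.89 is 24%.
Origin Pelica is the FTA partner but 78.89 is not on the preference list; base rate stands.
Duty = €4,259.04 × 24% = €1,022.17.
Line 2 (29.96, Pelica, 2,660 m², €471,564.80):
Base rate for 29.96 is €4.84/m².
Origin Pelica is the FTA partner but 29.96 is not on the preference list; base rate stands.
Duty = 2,660 × €4.84 = €12,874.40.
Line 3 (41.55, Karador, 5,425 kg, €419,623.75):
Code 41.55 is under a tariff-rate quota (threshold 2,217 kg). In-quota: 2,217 kg at 9%; over-quota: 3,208 kg at 29.5%.
Pro-rata value split: in-quota = €419,623.75 × 2,217/5,425 = €171,484.95; over-quota = €419,623.75 − €171,484.95 = €248,138.80.
In-quota duty = €171,484.95 × 9% = €15,433.65. Over-quota duty = €248,138.80 × 29.5% = €73,200.95.
Line duty = €15,433.65 + €73,200.95 = €88,634.60.
Line 4 (56.40, Junia, 1,425 kg, €217,070.25):
Base rate for 56.40 is 18.5%.
Additional duty on 56.40 from Junia: +38.9%. Applied ad valorem rate: 18.5% + 38.9% = 57.4%.
Duty = €217,070.25 × 57.4% = €124,598.32.
Total = €1,022.17 + €12,874.40 + €88,634.60 + €124,598.32 = €227,129.49.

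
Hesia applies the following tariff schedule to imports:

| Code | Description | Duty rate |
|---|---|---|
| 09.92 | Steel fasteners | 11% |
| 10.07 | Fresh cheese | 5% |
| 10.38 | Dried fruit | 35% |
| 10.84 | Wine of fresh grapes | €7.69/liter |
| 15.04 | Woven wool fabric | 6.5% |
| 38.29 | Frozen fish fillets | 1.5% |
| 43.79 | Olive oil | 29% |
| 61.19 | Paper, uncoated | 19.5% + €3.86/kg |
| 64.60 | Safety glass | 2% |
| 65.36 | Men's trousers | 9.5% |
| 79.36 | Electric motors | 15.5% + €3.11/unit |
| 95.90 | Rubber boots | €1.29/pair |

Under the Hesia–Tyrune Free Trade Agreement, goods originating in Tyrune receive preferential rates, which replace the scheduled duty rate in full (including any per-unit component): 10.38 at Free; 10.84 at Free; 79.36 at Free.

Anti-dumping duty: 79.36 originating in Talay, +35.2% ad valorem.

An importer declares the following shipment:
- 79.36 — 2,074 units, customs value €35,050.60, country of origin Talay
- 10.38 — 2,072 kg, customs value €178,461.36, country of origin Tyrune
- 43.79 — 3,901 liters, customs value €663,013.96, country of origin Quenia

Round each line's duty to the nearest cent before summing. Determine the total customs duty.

Line 1 (79.36, Talay, 2,074 units, €35,050.60):
Base rate for 79.36 is 15.5% + €3.11/unit.
79.36 has an FTA preferential rate, but origin Talay is not Tyrune; base rate stands.
Additional duty on 79.36 from Talay: +35.2%. Applied ad valorem rate: 15.5% + 35.2% = 50.7%.
Duty = €35,050.60 × 50.7% + 2,074 × €3.11 = €24,220.79.
Line 2 (10.38, Tyrune, 2,072 kg, €178,461.36):
Base rate for 10.38 is 35%.
Origin Tyrune qualifies under the Hesia–Tyrune agreement and 10.38 is covered: preferential rate Free applies instead.
Duty = €178,461.36 × 0% = €0.00.
Line 3 (43.79, Quenia, 3,901 liters, €663,013.96):
Base rate for 43.79 is 29%.
Duty = €663,013.96 × 29% = €192,274.05.
Total = €24,220.79 + €0.00 + €192,274.05 = €216,494.84.

€216,494.84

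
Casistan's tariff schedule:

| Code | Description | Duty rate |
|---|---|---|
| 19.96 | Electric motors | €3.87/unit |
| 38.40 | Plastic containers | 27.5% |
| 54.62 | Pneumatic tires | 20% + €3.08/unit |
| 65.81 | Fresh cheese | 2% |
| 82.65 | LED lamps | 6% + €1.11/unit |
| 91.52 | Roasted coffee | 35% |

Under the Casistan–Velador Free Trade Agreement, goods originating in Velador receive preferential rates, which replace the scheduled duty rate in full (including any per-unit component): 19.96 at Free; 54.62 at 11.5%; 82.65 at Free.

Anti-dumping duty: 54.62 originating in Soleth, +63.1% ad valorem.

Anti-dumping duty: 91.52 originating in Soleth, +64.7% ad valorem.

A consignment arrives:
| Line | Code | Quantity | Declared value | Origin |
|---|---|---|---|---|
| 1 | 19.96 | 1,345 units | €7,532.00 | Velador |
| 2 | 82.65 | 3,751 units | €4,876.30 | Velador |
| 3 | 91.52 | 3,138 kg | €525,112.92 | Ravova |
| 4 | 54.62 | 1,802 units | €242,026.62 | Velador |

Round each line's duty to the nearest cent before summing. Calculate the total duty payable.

Line 1 (19.96, Velador, 1,345 units, €7,532.00):
Base rate for 19.96 is €3.87/unit.
Origin Velador qualifies under the Casistan–Velador agreement and 19.96 is covered: preferential rate Free applies instead.
Duty = €7,532.00 × 0% = €0.00.
Line 2 (82.65, Velador, 3,751 units, €4,876.30):
Base rate for 82.65 is 6% + €1.11/unit.
Origin Velador qualifies under the Casistan–Velador agreement and 82.65 is covered: preferential rate Free applies instead.
Duty = €4,876.30 × 0% = €0.00.
Line 3 (91.52, Ravova, 3,138 kg, €525,112.92):
Base rate for 91.52 is 35%.
The additional-duty order on 91.52 targets Soleth, not Ravova; it does not apply.
Duty = €525,112.92 × 35% = €183,789.52.
Line 4 (54.62, Velador, 1,802 units, €242,026.62):
Base rate for 54.62 is 20% + €3.08/unit.
Origin Velador qualifies under the Casistan–Velador agreement and 54.62 is covered: preferential rate 11.5% applies instead.
The additional-duty order on 54.62 targets Soleth, not Velador; it does not apply.
Duty = €242,026.62 × 11.5% = €27,833.06.
Total = €0.00 + €0.00 + €183,789.52 + €27,833.06 = €211,622.58.

€211,622.58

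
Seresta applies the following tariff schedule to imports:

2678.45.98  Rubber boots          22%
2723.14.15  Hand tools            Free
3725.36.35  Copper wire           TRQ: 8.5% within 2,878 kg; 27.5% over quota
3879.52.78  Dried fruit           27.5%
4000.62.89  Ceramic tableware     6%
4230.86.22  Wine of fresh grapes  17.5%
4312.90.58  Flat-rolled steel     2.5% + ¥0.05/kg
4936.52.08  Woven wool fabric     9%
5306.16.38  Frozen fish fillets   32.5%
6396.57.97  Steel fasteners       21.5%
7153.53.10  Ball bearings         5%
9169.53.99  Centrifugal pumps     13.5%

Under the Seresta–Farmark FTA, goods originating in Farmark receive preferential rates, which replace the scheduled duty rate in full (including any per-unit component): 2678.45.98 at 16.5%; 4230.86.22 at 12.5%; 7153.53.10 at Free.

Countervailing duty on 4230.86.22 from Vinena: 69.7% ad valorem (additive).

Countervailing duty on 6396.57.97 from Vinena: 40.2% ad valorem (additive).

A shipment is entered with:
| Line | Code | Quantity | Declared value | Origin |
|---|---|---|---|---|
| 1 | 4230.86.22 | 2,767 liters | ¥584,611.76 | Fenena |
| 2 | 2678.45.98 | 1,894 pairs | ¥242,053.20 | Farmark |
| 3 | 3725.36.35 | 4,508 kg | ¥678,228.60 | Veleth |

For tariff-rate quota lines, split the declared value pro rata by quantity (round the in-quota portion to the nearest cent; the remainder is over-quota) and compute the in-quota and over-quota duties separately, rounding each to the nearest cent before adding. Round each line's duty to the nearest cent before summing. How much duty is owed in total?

Line 1 (4230.86.22, Fenena, 2,767 liters, ¥584,611.76):
Base rate for 4230.86.22 is 17.5%.
4230.86.22 has an FTA preferential rate, but origin Fenena is not Farmark; base rate stands.
The additional-duty order on 4230.86.22 targets Vinena, not Fenena; it does not apply.
Duty = ¥584,611.76 × 17.5% = ¥102,307.06.
Line 2 (2678.45.98, Farmark, 1,894 pairs, ¥242,053.20):
Base rate for 2678.45.98 is 22%.
Origin Farmark qualifies under the Seresta–Farmark agreement and 2678.45.98 is covered: preferential rate 16.5% applies instead.
Duty = ¥242,053.20 × 16.5% = ¥39,938.78.
Line 3 (3725.36.35, Veleth, 4,508 kg, ¥678,228.60):
Code 3725.36.35 is under a tariff-rate quota (threshold 2,878 kg). In-quota: 2,878 kg at 8.5%; over-quota: 1,630 kg at 27.5%.
Pro-rata value split: in-quota = ¥678,228.60 × 2,878/4,508 = ¥432,995.10; over-quota = ¥678,228.60 − ¥432,995.10 = ¥245,233.50.
In-quota duty = ¥432,995.10 × 8.5% = ¥36,804.58. Over-quota duty = ¥245,233.50 × 27.5% = ¥67,439.21.
Line duty = ¥36,804.58 + ¥67,439.21 = ¥104,243.79.
Total = ¥102,307.06 + ¥39,938.78 + ¥104,243.79 = ¥246,489.63.

¥246,489.63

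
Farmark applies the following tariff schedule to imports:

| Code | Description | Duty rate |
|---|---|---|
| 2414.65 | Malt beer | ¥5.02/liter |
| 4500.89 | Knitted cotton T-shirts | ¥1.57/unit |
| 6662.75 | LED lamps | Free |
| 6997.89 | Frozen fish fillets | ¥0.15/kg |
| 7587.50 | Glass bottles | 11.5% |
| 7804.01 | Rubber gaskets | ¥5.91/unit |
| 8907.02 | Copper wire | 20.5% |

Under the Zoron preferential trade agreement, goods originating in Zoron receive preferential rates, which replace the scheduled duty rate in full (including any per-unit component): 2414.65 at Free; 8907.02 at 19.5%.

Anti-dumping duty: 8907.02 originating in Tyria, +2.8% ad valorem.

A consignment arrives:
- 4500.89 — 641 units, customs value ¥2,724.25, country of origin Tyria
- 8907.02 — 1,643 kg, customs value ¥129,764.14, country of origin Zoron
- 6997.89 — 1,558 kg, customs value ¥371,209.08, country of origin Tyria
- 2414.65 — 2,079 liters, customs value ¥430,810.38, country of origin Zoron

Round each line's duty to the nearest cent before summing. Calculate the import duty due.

¥26,544.08

Line 1 (4500.89, Tyria, 641 units, ¥2,724.25):
Base rate for 4500.89 is ¥1.57/unit.
Duty = 641 × ¥1.57 = ¥1,006.37.
Line 2 (8907.02, Zoron, 1,643 kg, ¥129,764.14):
Base rate for 8907.02 is 20.5%.
Origin Zoron qualifies under the Farmark–Zoron agreement and 8907.02 is covered: preferential rate 19.5% applies instead.
The additional-duty order on 8907.02 targets Tyria, not Zoron; it does not apply.
Duty = ¥129,764.14 × 19.5% = ¥25,304.01.
Line 3 (6997.89, Tyria, 1,558 kg, ¥371,209.08):
Base rate for 6997.89 is ¥0.15/kg.
Duty = 1,558 × ¥0.15 = ¥233.70.
Line 4 (2414.65, Zoron, 2,079 liters, ¥430,810.38):
Base rate for 2414.65 is ¥5.02/liter.
Origin Zoron qualifies under the Farmark–Zoron agreement and 2414.65 is covered: preferential rate Free applies instead.
Duty = ¥430,810.38 × 0% = ¥0.00.
Total = ¥1,006.37 + ¥25,304.01 + ¥233.70 + ¥0.00 = ¥26,544.08.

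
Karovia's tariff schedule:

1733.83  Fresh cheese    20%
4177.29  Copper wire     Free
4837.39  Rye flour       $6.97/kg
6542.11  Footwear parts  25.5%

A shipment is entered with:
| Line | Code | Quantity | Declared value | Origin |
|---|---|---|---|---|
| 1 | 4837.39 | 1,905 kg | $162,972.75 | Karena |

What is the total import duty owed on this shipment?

Line 1 (4837.39, Karena, 1,905 kg, $162,972.75):
Base rate for 4837.39 is $6.97/kg.
Duty = 1,905 × $6.97 = $13,277.85.

$13,277.85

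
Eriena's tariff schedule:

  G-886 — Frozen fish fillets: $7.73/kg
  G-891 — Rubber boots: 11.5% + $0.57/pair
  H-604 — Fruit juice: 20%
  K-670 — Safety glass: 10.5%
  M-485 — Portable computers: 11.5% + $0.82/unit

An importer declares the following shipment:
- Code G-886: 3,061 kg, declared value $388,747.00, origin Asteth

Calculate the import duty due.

Line 1 (G-886, Asteth, 3,061 kg, $388,747.00):
Base rate for G-886 is $7.73/kg.
Duty = 3,061 × $7.73 = $23,661.53.

$23,661.53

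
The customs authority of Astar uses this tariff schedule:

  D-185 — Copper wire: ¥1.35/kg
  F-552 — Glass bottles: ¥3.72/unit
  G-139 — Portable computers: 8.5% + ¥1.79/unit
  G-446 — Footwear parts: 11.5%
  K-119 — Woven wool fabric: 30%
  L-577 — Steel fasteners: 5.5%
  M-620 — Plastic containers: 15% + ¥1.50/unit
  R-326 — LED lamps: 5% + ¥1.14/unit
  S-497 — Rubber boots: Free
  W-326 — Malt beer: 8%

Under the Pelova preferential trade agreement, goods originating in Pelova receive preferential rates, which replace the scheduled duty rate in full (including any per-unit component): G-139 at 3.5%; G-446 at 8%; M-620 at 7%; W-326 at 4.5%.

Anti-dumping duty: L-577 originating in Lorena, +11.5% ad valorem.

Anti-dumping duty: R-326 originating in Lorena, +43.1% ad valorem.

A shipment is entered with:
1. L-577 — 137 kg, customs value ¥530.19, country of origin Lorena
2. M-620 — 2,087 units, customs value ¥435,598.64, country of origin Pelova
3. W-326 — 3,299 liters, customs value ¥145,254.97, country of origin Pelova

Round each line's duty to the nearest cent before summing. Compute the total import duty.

Line 1 (L-577, Lorena, 137 kg, ¥530.19):
Base rate for L-577 is 5.5%.
Additional duty on L-577 from Lorena: +11.5%. Applied ad valorem rate: 5.5% + 11.5% = 17%.
Duty = ¥530.19 × 17% = ¥90.13.
Line 2 (M-620, Pelova, 2,087 units, ¥435,598.64):
Base rate for M-620 is 15% + ¥1.50/unit.
Origin Pelova qualifies under the Astar–Pelova agreement and M-620 is covered: preferential rate 7% applies instead.
Duty = ¥435,598.64 × 7% = ¥30,491.90.
Line 3 (W-326, Pelova, 3,299 liters, ¥145,254.97):
Base rate for W-326 is 8%.
Origin Pelova qualifies under the Astar–Pelova agreement and W-326 is covered: preferential rate 4.5% applies instead.
Duty = ¥145,254.97 × 4.5% = ¥6,536.47.
Total = ¥90.13 + ¥30,491.90 + ¥6,536.47 = ¥37,118.50.

¥37,118.50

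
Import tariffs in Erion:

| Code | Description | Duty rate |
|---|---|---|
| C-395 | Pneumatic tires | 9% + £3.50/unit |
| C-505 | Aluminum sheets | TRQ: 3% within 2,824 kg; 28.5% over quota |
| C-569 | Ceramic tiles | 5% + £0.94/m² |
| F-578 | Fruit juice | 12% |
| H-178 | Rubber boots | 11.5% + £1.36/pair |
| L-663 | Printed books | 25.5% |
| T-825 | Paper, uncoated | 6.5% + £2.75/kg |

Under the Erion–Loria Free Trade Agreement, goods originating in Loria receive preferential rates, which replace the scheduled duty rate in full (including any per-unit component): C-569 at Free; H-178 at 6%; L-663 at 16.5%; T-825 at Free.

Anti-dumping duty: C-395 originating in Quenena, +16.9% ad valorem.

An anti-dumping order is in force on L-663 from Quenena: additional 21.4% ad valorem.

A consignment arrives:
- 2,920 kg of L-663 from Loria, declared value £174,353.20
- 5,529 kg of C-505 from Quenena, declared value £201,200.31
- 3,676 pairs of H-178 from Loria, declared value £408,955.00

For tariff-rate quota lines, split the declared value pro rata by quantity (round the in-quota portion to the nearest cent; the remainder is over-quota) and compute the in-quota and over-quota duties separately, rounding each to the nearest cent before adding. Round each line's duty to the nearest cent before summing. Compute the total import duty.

Line 1 (L-663, Loria, 2,920 kg, £174,353.20):
Base rate for L-663 is 25.5%.
Origin Loria qualifies under the Erion–Loria agreement and L-663 is covered: preferential rate 16.5% applies instead.
The additional-duty order on L-663 targets Quenena, not Loria; it does not apply.
Duty = £174,353.20 × 16.5% = £28,768.28.
Line 2 (C-505, Quenena, 5,529 kg, £201,200.31):
Code C-505 is under a tariff-rate quota (threshold 2,824 kg). In-quota: 2,824 kg at 3%; over-quota: 2,705 kg at 28.5%.
Pro-rata value split: in-quota = £201,200.31 × 2,824/5,529 = £102,765.36; over-quota = £201,200.31 − £102,765.36 = £98,434.95.
In-quota duty = £102,765.36 × 3% = £3,082.96. Over-quota duty = £98,434.95 × 28.5% = £28,053.96.
Line duty = £3,082.96 + £28,053.96 = £31,136.92.
Line 3 (H-178, Loria, 3,676 pairs, £408,955.00):
Base rate for H-178 is 11.5% + £1.36/pair.
Origin Loria qualifies under the Erion–Loria agreement and H-178 is covered: preferential rate 6% applies instead.
Duty = £408,955.00 × 6% = £24,537.30.
Total = £28,768.28 + £31,136.92 + £24,537.30 = £84,442.50.

£84,442.50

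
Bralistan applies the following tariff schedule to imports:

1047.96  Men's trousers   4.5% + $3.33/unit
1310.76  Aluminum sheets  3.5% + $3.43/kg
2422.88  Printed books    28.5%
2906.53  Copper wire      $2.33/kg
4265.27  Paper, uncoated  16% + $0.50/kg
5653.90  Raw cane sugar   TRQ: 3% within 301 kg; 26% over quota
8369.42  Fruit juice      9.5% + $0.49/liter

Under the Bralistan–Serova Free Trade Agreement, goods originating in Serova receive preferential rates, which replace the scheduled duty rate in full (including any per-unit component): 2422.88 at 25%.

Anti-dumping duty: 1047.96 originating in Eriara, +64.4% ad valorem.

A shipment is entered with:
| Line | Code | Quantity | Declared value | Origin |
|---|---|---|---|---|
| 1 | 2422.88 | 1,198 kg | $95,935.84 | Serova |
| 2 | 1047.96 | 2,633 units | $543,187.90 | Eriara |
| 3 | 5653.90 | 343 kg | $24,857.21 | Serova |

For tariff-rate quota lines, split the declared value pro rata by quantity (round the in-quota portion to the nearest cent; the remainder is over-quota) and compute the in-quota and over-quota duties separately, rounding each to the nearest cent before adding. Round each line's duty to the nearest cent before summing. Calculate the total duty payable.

Line 1 (2422.88, Serova, 1,198 kg, $95,935.84):
Base rate for 2422.88 is 28.5%.
Origin Serova qualifies under the Bralistan–Serova agreement and 2422.88 is covered: preferential rate 25% applies instead.
Duty = $95,935.84 × 25% = $23,983.96.
Line 2 (1047.96, Eriara, 2,633 units, $543,187.90):
Base rate for 1047.96 is 4.5% + $3.33/unit.
Additional duty on 1047.96 from Eriara: +64.4%. Applied ad valorem rate: 4.5% + 64.4% = 68.9%.
Duty = $543,187.90 × 68.9% + 2,633 × $3.33 = $383,024.35.
Line 3 (5653.90, Serova, 343 kg, $24,857.21):
Code 5653.90 is under a tariff-rate quota (threshold 301 kg). In-quota: 301 kg at 3%; over-quota: 42 kg at 26%.
Pro-rata value split: in-quota = $24,857.21 × 301/343 = $21,813.47; over-quota = $24,857.21 − $21,813.47 = $3,043.74.
In-quota duty = $21,813.47 × 3% = $654.40. Over-quota duty = $3,043.74 × 26% = $791.37.
Line duty = $654.40 + $791.37 = $1,445.77.
Total = $23,983.96 + $383,024.35 + $1,445.77 = $408,454.08.

$408,454.08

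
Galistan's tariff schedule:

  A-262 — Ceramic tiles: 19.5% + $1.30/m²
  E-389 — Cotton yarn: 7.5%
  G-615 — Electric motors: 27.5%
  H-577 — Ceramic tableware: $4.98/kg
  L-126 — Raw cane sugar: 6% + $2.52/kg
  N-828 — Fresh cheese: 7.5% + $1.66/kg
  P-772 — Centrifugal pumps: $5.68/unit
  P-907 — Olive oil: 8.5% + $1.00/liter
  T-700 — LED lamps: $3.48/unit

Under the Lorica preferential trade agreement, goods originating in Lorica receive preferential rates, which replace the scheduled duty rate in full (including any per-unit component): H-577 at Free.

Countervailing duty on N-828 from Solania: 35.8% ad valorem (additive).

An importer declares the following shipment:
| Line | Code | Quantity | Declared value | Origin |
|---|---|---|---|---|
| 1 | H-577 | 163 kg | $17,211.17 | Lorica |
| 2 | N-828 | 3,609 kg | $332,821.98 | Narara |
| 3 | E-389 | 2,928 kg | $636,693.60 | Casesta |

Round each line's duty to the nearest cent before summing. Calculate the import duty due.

Line 1 (H-577, Lorica, 163 kg, $17,211.17):
Base rate for H-577 is $4.98/kg.
Origin Lorica qualifies under the Galistan–Lorica agreement and H-577 is covered: preferential rate Free applies instead.
Duty = $17,211.17 × 0% = $0.00.
Line 2 (N-828, Narara, 3,609 kg, $332,821.98):
Base rate for N-828 is 7.5% + $1.66/kg.
The additional-duty order on N-828 targets Solania, not Narara; it does not apply.
Duty = $332,821.98 × 7.5% + 3,609 × $1.66 = $30,952.59.
Line 3 (E-389, Casesta, 2,928 kg, $636,693.60):
Base rate for E-389 is 7.5%.
Duty = $636,693.60 × 7.5% = $47,752.02.
Total = $0.00 + $30,952.59 + $47,752.02 = $78,704.61.

$78,704.61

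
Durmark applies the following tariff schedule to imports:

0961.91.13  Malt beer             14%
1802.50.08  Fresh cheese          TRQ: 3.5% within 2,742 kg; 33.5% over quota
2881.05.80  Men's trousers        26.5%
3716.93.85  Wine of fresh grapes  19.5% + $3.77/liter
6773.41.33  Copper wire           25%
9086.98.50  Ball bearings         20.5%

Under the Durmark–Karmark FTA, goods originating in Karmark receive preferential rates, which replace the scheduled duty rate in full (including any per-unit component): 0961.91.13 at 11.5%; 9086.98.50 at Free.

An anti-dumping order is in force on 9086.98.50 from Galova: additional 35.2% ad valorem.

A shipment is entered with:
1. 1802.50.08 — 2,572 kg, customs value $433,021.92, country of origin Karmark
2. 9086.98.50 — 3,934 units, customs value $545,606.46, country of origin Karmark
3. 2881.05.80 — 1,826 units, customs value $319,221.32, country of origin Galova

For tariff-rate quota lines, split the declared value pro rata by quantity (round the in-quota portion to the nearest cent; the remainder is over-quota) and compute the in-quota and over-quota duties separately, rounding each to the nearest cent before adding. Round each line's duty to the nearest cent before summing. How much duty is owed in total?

Line 1 (1802.50.08, Karmark, 2,572 kg, $433,021.92):
Code 1802.50.08 is under a tariff-rate quota (threshold 2,742 kg). Quantity 2,572 kg is within the quota, so the in-quota rate 3.5% applies to the full value.
Duty = $433,021.92 × 3.5% = $15,155.77.
Line 2 (9086.98.50, Karmark, 3,934 units, $545,606.46):
Base rate for 9086.98.50 is 20.5%.
Origin Karmark qualifies under the Durmark–Karmark agreement and 9086.98.50 is covered: preferential rate Free applies instead.
The additional-duty order on 9086.98.50 targets Galova, not Karmark; it does not apply.
Duty = $545,606.46 × 0% = $0.00.
Line 3 (2881.05.80, Galova, 1,826 units, $319,221.32):
Base rate for 2881.05.80 is 26.5%.
Duty = $319,221.32 × 26.5% = $84,593.65.
Total = $15,155.77 + $0.00 + $84,593.65 = $99,749.42.

$99,749.42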